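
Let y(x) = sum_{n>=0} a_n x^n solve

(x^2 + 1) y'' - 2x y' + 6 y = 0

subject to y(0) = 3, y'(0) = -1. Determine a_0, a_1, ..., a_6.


Ansatz: y(x) = sum_{n>=0} a_n x^n, so y'(x) = sum_{n>=1} n a_n x^(n-1) and y''(x) = sum_{n>=2} n(n-1) a_n x^(n-2).
Substitute into P(x) y'' + Q(x) y' + R(x) y = 0 with P(x) = x^2 + 1, Q(x) = -2x, R(x) = 6, and match powers of x.
Initial conditions: a_0 = 3, a_1 = -1.
Setting the coefficient of each power of x to zero and solving order by order (substituting the coefficients already found):
  x^0: 2 a_2 + 6 a_0 = 0  ->  2 a_2 = -6 a_0 = -18  ->  a_2 = -9
  x^1: 6 a_3 + 4 a_1 = 0  ->  6 a_3 = -4 a_1 = 4  ->  a_3 = 2/3
  x^2: 12 a_4 + 4 a_2 = 0  ->  12 a_4 = -4 a_2 = 36  ->  a_4 = 3
  x^3: 20 a_5 + 6 a_3 = 0  ->  20 a_5 = -6 a_3 = -4  ->  a_5 = -1/5
  x^4: 30 a_6 + 10 a_4 = 0  ->  30 a_6 = -10 a_4 = -30  ->  a_6 = -1
Truncated series: y(x) = 3 - x - 9 x^2 + (2/3) x^3 + 3 x^4 - (1/5) x^5 - x^6 + O(x^7).

a_0 = 3; a_1 = -1; a_2 = -9; a_3 = 2/3; a_4 = 3; a_5 = -1/5; a_6 = -1


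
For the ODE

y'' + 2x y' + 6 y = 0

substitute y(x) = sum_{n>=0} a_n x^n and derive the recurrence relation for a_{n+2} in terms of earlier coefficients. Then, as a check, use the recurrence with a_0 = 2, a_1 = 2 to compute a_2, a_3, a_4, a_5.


Substitute y = sum_n a_n x^n.
y''(x) has coefficient (n+2)(n+1) a_{n+2} at x^n;
2 x y'(x) has coefficient 2 n a_n at x^n (shift);
6 y(x) has coefficient 6 a_n at x^n.
Matching x^n: (n+2)(n+1) a_{n+2} + (2n + 6) a_n = 0.
Thus a_{n+2} = (-2n - 6) / ((n+1)(n+2)) * a_n.

Check with a_0 = 2, a_1 = 2 (apply the recurrence for n = 0, 1, 2, 3): a_0 = 2, a_1 = 2, a_2 = -6, a_3 = -8/3, a_4 = 5, a_5 = 8/5.

a_(n+2) = (-2n - 6) / ((n+1)(n+2)) * a_n; check: a_0 = 2, a_1 = 2, a_2 = -6, a_3 = -8/3, a_4 = 5, a_5 = 8/5


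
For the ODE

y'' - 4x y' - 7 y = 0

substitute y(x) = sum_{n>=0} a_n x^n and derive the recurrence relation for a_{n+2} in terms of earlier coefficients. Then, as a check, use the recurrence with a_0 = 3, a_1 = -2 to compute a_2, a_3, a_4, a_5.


Substitute y = sum_n a_n x^n.
y''(x) has coefficient (n+2)(n+1) a_{n+2} at x^n;
-4 x y'(x) has coefficient -4 n a_n at x^n (shift);
-7 y(x) has coefficient -7 a_n at x^n.
Matching x^n: (n+2)(n+1) a_{n+2} + (-4n - 7) a_n = 0.
Thus a_{n+2} = (4n + 7) / ((n+1)(n+2)) * a_n.

Check with a_0 = 3, a_1 = -2 (apply the recurrence for n = 0, 1, 2, 3): a_0 = 3, a_1 = -2, a_2 = 21/2, a_3 = -11/3, a_4 = 105/8, a_5 = -209/60.

a_(n+2) = (4n + 7) / ((n+1)(n+2)) * a_n; check: a_0 = 3, a_1 = -2, a_2 = 21/2, a_3 = -11/3, a_4 = 105/8, a_5 = -209/60


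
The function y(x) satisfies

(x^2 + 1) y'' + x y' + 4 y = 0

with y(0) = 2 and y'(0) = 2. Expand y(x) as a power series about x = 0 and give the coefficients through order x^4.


Ansatz: y(x) = sum_{n>=0} a_n x^n, so y'(x) = sum_{n>=1} n a_n x^(n-1) and y''(x) = sum_{n>=2} n(n-1) a_n x^(n-2).
Substitute into P(x) y'' + Q(x) y' + R(x) y = 0 with P(x) = x^2 + 1, Q(x) = x, R(x) = 4, and match powers of x.
Initial conditions: a_0 = 2, a_1 = 2.
Setting the coefficient of each power of x to zero and solving order by order (substituting the coefficients already found):
  x^0: 2 a_2 + 4 a_0 = 0  ->  2 a_2 = -4 a_0 = -8  ->  a_2 = -4
  x^1: 6 a_3 + 5 a_1 = 0  ->  6 a_3 = -5 a_1 = -10  ->  a_3 = -5/3
  x^2: 12 a_4 + 8 a_2 = 0  ->  12 a_4 = -8 a_2 = 32  ->  a_4 = 8/3
Truncated series: y(x) = 2 + 2 x - 4 x^2 - (5/3) x^3 + (8/3) x^4 + O(x^5).

a_0 = 2; a_1 = 2; a_2 = -4; a_3 = -5/3; a_4 = 8/3


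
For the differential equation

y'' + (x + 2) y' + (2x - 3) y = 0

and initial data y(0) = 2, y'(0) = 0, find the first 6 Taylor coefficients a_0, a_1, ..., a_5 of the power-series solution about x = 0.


Ansatz: y(x) = sum_{n>=0} a_n x^n, so y'(x) = sum_{n>=1} n a_n x^(n-1) and y''(x) = sum_{n>=2} n(n-1) a_n x^(n-2).
Substitute into P(x) y'' + Q(x) y' + R(x) y = 0 with P(x) = 1, Q(x) = x + 2, R(x) = 2x - 3, and match powers of x.
Initial conditions: a_0 = 2, a_1 = 0.
Setting the coefficient of each power of x to zero and solving order by order (substituting the coefficients already found):
  x^0: 2 a_2 + 2 a_1 - 3 a_0 = 0  ->  2 a_2 = -2 a_1 + 3 a_0 = 6  ->  a_2 = 3
  x^1: 6 a_3 + 4 a_2 - 2 a_1 + 2 a_0 = 0  ->  6 a_3 = -4 a_2 + 2 a_1 - 2 a_0 = -16  ->  a_3 = -8/3
  x^2: 12 a_4 + 6 a_3 - a_2 + 2 a_1 = 0  ->  12 a_4 = -6 a_3 + a_2 - 2 a_1 = 19  ->  a_4 = 19/12
  x^3: 20 a_5 + 8 a_4 + 2 a_2 = 0  ->  20 a_5 = -8 a_4 - 2 a_2 = -56/3  ->  a_5 = -14/15
Truncated series: y(x) = 2 + 3 x^2 - (8/3) x^3 + (19/12) x^4 - (14/15) x^5 + O(x^6).

a_0 = 2; a_1 = 0; a_2 = 3; a_3 = -8/3; a_4 = 19/12; a_5 = -14/15


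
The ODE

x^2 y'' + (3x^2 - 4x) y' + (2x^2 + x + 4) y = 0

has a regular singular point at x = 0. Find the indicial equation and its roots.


Divide by x^2 to reach normal form y'' + P_1(x) y' + P_2(x) y = 0 with P_1(x) = 3 - 4/x and P_2(x) = 2 + 1/x + 4/x^2.
x = 0 is a singular point because the y'-coefficient 3 - 4/x has a pole at x = 0 and the y-coefficient 2 + 1/x + 4/x^2 has a pole at x = 0.
It is a regular singular point because x P_1(x) = p(x) = 3x - 4 and x^2 P_2(x) = q(x) = 2x^2 + x + 4 are polynomials, hence analytic at x = 0.
p(0) = -4,  q(0) = 4.
Indicial equation: r(r-1) + p(0) r + q(0) = 0, i.e. r^2 + (p(0) - 1) r + q(0) = 0, i.e. r^2 - 5 r + 4 = 0.
Discriminant: (-5)^2 - 4(4) = 9, so r = (5 ± 3)/2.
Solving: r_1 = 4, r_2 = 1.

indicial: r^2 - 5 r + 4 = 0; roots r_1 = 4, r_2 = 1


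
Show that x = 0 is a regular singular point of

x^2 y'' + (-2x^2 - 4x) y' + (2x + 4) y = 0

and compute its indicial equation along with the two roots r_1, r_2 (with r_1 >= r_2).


Divide by x^2 to reach normal form y'' + P_1(x) y' + P_2(x) y = 0 with P_1(x) = -2 - 4/x and P_2(x) = 2/x + 4/x^2.
x = 0 is a singular point because the y'-coefficient -2 - 4/x has a pole at x = 0 and the y-coefficient 2/x + 4/x^2 has a pole at x = 0.
It is a regular singular point because x P_1(x) = p(x) = -2x - 4 and x^2 P_2(x) = q(x) = 2x + 4 are polynomials, hence analytic at x = 0.
p(0) = -4,  q(0) = 4.
Indicial equation: r(r-1) + p(0) r + q(0) = 0, i.e. r^2 + (p(0) - 1) r + q(0) = 0, i.e. r^2 - 5 r + 4 = 0.
Discriminant: (-5)^2 - 4(4) = 9, so r = (5 ± 3)/2.
Solving: r_1 = 4, r_2 = 1.

indicial: r^2 - 5 r + 4 = 0; roots r_1 = 4, r_2 = 1


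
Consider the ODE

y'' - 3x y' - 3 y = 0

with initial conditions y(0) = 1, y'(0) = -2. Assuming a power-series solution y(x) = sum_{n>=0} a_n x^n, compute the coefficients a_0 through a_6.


Ansatz: y(x) = sum_{n>=0} a_n x^n, so y'(x) = sum_{n>=1} n a_n x^(n-1) and y''(x) = sum_{n>=2} n(n-1) a_n x^(n-2).
Substitute into P(x) y'' + Q(x) y' + R(x) y = 0 with P(x) = 1, Q(x) = -3x, R(x) = -3, and match powers of x.
Initial conditions: a_0 = 1, a_1 = -2.
Setting the coefficient of each power of x to zero and solving order by order (substituting the coefficients already found):
  x^0: 2 a_2 - 3 a_0 = 0  ->  2 a_2 = 3 a_0 = 3  ->  a_2 = 3/2
  x^1: 6 a_3 - 6 a_1 = 0  ->  6 a_3 = 6 a_1 = -12  ->  a_3 = -2
  x^2: 12 a_4 - 9 a_2 = 0  ->  12 a_4 = 9 a_2 = 27/2  ->  a_4 = 9/8
  x^3: 20 a_5 - 12 a_3 = 0  ->  20 a_5 = 12 a_3 = -24  ->  a_5 = -6/5
  x^4: 30 a_6 - 15 a_4 = 0  ->  30 a_6 = 15 a_4 = 135/8  ->  a_6 = 9/16
Truncated series: y(x) = 1 - 2 x + (3/2) x^2 - 2 x^3 + (9/8) x^4 - (6/5) x^5 + (9/16) x^6 + O(x^7).

a_0 = 1; a_1 = -2; a_2 = 3/2; a_3 = -2; a_4 = 9/8; a_5 = -6/5; a_6 = 9/16


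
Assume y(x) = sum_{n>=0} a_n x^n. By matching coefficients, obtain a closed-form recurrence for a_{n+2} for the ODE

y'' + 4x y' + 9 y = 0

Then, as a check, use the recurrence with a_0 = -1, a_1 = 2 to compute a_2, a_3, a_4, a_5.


Substitute y = sum_n a_n x^n.
y''(x) has coefficient (n+2)(n+1) a_{n+2} at x^n;
4 x y'(x) has coefficient 4 n a_n at x^n (shift);
9 y(x) has coefficient 9 a_n at x^n.
Matching x^n: (n+2)(n+1) a_{n+2} + (4n + 9) a_n = 0.
Thus a_{n+2} = (-4n - 9) / ((n+1)(n+2)) * a_n.

Check with a_0 = -1, a_1 = 2 (apply the recurrence for n = 0, 1, 2, 3): a_0 = -1, a_1 = 2, a_2 = 9/2, a_3 = -13/3, a_4 = -51/8, a_5 = 91/20.

a_(n+2) = (-4n - 9) / ((n+1)(n+2)) * a_n; check: a_0 = -1, a_1 = 2, a_2 = 9/2, a_3 = -13/3, a_4 = -51/8, a_5 = 91/20


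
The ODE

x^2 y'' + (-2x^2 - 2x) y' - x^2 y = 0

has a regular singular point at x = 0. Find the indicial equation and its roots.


Divide by x^2 to reach normal form y'' + P_1(x) y' + P_2(x) y = 0 with P_1(x) = -2 - 2/x and P_2(x) = -1.
x = 0 is a singular point because the y'-coefficient -2 - 2/x has a pole at x = 0.
It is a regular singular point because x P_1(x) = p(x) = -2x - 2 and x^2 P_2(x) = q(x) = -x^2 are polynomials, hence analytic at x = 0.
p(0) = -2,  q(0) = 0.
Indicial equation: r(r-1) + p(0) r + q(0) = 0, i.e. r^2 + (p(0) - 1) r + q(0) = 0, i.e. r^2 - 3 r = 0.
Discriminant: (-3)^2 - 4(0) = 9, so r = (3 ± 3)/2.
Solving: r_1 = 3, r_2 = 0.

indicial: r^2 - 3 r = 0; roots r_1 = 3, r_2 = 0


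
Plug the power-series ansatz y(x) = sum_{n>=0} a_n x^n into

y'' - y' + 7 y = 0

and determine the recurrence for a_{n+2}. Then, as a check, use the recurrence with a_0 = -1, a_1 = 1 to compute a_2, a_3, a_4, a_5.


Substitute y = sum_n a_n x^n.
y''(x) has coefficient (n+2)(n+1) a_{n+2} at x^n;
-y'(x) has coefficient -(n+1) a_{n+1} at x^n;
7 y(x) has coefficient 7 a_n at x^n.
Matching x^n: (n+2)(n+1) a_{n+2} - (n+1) a_{n+1} + 7 a_n = 0.
Thus a_{n+2} = [(n+1) a_{n+1} - 7 a_n] / ((n+1)(n+2)).

Check with a_0 = -1, a_1 = 1 (apply the recurrence for n = 0, 1, 2, 3): a_0 = -1, a_1 = 1, a_2 = 4, a_3 = 1/6, a_4 = -55/24, a_5 = -31/60.

a_(n+2) = [(n+1) a_(n+1) - 7 a_n] / ((n+1)(n+2)); check: a_0 = -1, a_1 = 1, a_2 = 4, a_3 = 1/6, a_4 = -55/24, a_5 = -31/60


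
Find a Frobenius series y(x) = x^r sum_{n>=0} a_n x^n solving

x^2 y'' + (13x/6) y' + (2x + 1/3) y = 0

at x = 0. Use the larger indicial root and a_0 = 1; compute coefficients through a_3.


Write in Frobenius form y'' + (p(x)/x) y' + (q(x)/x^2) y = 0:
  p(x) = 13/6,  q(x) = 2x + 1/3.
Indicial equation: r(r-1) + (13/6) r + (1/3) = 0 -> roots r_1 = -1/2, r_2 = -2/3.
Take r = r_1 = -1/2. Let y(x) = x^r sum_{n>=0} a_n x^n with a_0 = 1.
Substitute y = x^r sum a_n x^n and match x^{r+n}. The recurrence is
  D(n) a_n + 2 a_{n-1} = 0,  where D(n) = (r+n)(r+n-1) + (13/6)(r+n) + (1/3).
  a_n = -2 / D(n) * a_{n-1}.
Since the indicial polynomial factors as (r - r_1)(r - r_2), D(n) = (r_1 + n - r_1)(r_1 + n - r_2) = n(n + 1/6).
Evaluating step by step (a_0 = 1):
  n = 1: D(1) = 1(1 + 1/6) = 7/6; numerator = -2(1) = -2; a_1 = (-2)/(7/6) = -12/7
  n = 2: D(2) = 2(2 + 1/6) = 13/3; numerator = -2(-12/7) = 24/7; a_2 = (24/7)/(13/3) = 72/91
  n = 3: D(3) = 3(3 + 1/6) = 19/2; numerator = -2(72/91) = -144/91; a_3 = (-144/91)/(19/2) = -288/1729

r = -1/2; a_0 = 1; a_1 = -12/7; a_2 = 72/91; a_3 = -288/1729


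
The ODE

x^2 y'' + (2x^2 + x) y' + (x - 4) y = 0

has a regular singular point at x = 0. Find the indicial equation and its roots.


Divide by x^2 to reach normal form y'' + P_1(x) y' + P_2(x) y = 0 with P_1(x) = 2 + 1/x and P_2(x) = 1/x - 4/x^2.
x = 0 is a singular point because the y'-coefficient 2 + 1/x has a pole at x = 0 and the y-coefficient 1/x - 4/x^2 has a pole at x = 0.
It is a regular singular point because x P_1(x) = p(x) = 2x + 1 and x^2 P_2(x) = q(x) = x - 4 are polynomials, hence analytic at x = 0.
p(0) = 1,  q(0) = -4.
Indicial equation: r(r-1) + p(0) r + q(0) = 0, i.e. r^2 + (p(0) - 1) r + q(0) = 0, i.e. r^2 - 4 = 0.
Discriminant: (0)^2 - 4(-4) = 16, so r = (0 ± 4)/2.
Solving: r_1 = 2, r_2 = -2.

indicial: r^2 - 4 = 0; roots r_1 = 2, r_2 = -2


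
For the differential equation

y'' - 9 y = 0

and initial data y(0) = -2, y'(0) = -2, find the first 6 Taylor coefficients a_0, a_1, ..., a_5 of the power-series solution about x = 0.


Ansatz: y(x) = sum_{n>=0} a_n x^n, so y'(x) = sum_{n>=1} n a_n x^(n-1) and y''(x) = sum_{n>=2} n(n-1) a_n x^(n-2).
Substitute into P(x) y'' + Q(x) y' + R(x) y = 0 with P(x) = 1, Q(x) = 0, R(x) = -9, and match powers of x.
Initial conditions: a_0 = -2, a_1 = -2.
Setting the coefficient of each power of x to zero and solving order by order (substituting the coefficients already found):
  x^0: 2 a_2 - 9 a_0 = 0  ->  2 a_2 = 9 a_0 = -18  ->  a_2 = -9
  x^1: 6 a_3 - 9 a_1 = 0  ->  6 a_3 = 9 a_1 = -18  ->  a_3 = -3
  x^2: 12 a_4 - 9 a_2 = 0  ->  12 a_4 = 9 a_2 = -81  ->  a_4 = -27/4
  x^3: 20 a_5 - 9 a_3 = 0  ->  20 a_5 = 9 a_3 = -27  ->  a_5 = -27/20
Truncated series: y(x) = -2 - 2 x - 9 x^2 - 3 x^3 - (27/4) x^4 - (27/20) x^5 + O(x^6).

a_0 = -2; a_1 = -2; a_2 = -9; a_3 = -3; a_4 = -27/4; a_5 = -27/20


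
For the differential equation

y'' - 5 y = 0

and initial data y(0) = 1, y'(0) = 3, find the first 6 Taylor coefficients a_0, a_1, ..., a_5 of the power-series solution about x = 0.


Ansatz: y(x) = sum_{n>=0} a_n x^n, so y'(x) = sum_{n>=1} n a_n x^(n-1) and y''(x) = sum_{n>=2} n(n-1) a_n x^(n-2).
Substitute into P(x) y'' + Q(x) y' + R(x) y = 0 with P(x) = 1, Q(x) = 0, R(x) = -5, and match powers of x.
Initial conditions: a_0 = 1, a_1 = 3.
Setting the coefficient of each power of x to zero and solving order by order (substituting the coefficients already found):
  x^0: 2 a_2 - 5 a_0 = 0  ->  2 a_2 = 5 a_0 = 5  ->  a_2 = 5/2
  x^1: 6 a_3 - 5 a_1 = 0  ->  6 a_3 = 5 a_1 = 15  ->  a_3 = 5/2
  x^2: 12 a_4 - 5 a_2 = 0  ->  12 a_4 = 5 a_2 = 25/2  ->  a_4 = 25/24
  x^3: 20 a_5 - 5 a_3 = 0  ->  20 a_5 = 5 a_3 = 25/2  ->  a_5 = 5/8
Truncated series: y(x) = 1 + 3 x + (5/2) x^2 + (5/2) x^3 + (25/24) x^4 + (5/8) x^5 + O(x^6).

a_0 = 1; a_1 = 3; a_2 = 5/2; a_3 = 5/2; a_4 = 25/24; a_5 = 5/8


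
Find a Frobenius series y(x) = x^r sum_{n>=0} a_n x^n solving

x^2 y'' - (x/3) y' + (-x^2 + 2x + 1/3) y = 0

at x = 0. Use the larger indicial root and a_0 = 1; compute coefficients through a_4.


Write in Frobenius form y'' + (p(x)/x) y' + (q(x)/x^2) y = 0:
  p(x) = -1/3,  q(x) = -x^2 + 2x + 1/3.
Indicial equation: r(r-1) + (-1/3) r + (1/3) = 0 -> roots r_1 = 1, r_2 = 1/3.
Take r = r_1 = 1. Let y(x) = x^r sum_{n>=0} a_n x^n with a_0 = 1.
Substitute y = x^r sum a_n x^n and match x^{r+n}. The recurrence is
  D(n) a_n + 2 a_{n-1} - 1 a_{n-2} = 0,  where D(n) = (r+n)(r+n-1) + (-1/3)(r+n) + (1/3).
  a_n = [-2 a_{n-1} + 1 a_{n-2}] / D(n).
Since the indicial polynomial factors as (r - r_1)(r - r_2), D(n) = (r_1 + n - r_1)(r_1 + n - r_2) = n(n + 2/3).
Evaluating step by step (a_0 = 1):
  n = 1: D(1) = 1(1 + 2/3) = 5/3; numerator = -2(1) = -2; a_1 = (-2)/(5/3) = -6/5
  n = 2: D(2) = 2(2 + 2/3) = 16/3; numerator = -2(-6/5) + 1(1) = 17/5; a_2 = (17/5)/(16/3) = 51/80
  n = 3: D(3) = 3(3 + 2/3) = 11; numerator = -2(51/80) + 1(-6/5) = -99/40; a_3 = (-99/40)/(11) = -9/40
  n = 4: D(4) = 4(4 + 2/3) = 56/3; numerator = -2(-9/40) + 1(51/80) = 87/80; a_4 = (87/80)/(56/3) = 261/4480

r = 1; a_0 = 1; a_1 = -6/5; a_2 = 51/80; a_3 = -9/40; a_4 = 261/4480


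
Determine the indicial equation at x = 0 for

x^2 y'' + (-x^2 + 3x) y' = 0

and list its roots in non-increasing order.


Divide by x^2 to reach normal form y'' + P_1(x) y' + P_2(x) y = 0 with P_1(x) = -1 + 3/x and P_2(x) = 0.
x = 0 is a singular point because the y'-coefficient -1 + 3/x has a pole at x = 0.
It is a regular singular point because x P_1(x) = p(x) = 3 - x and x^2 P_2(x) = q(x) = 0 are polynomials, hence analytic at x = 0.
p(0) = 3,  q(0) = 0.
Indicial equation: r(r-1) + p(0) r + q(0) = 0, i.e. r^2 + (p(0) - 1) r + q(0) = 0, i.e. r^2 + 2 r = 0.
Discriminant: (2)^2 - 4(0) = 4, so r = (-2 ± 2)/2.
Solving: r_1 = 0, r_2 = -2.

indicial: r^2 + 2 r = 0; roots r_1 = 0, r_2 = -2


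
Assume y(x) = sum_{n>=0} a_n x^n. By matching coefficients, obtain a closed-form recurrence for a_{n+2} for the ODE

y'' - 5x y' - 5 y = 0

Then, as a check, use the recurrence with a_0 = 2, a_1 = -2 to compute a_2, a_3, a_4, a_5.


Substitute y = sum_n a_n x^n.
y''(x) has coefficient (n+2)(n+1) a_{n+2} at x^n;
-5 x y'(x) has coefficient -5 n a_n at x^n (shift);
-5 y(x) has coefficient -5 a_n at x^n.
Matching x^n: (n+2)(n+1) a_{n+2} + (-5n - 5) a_n = 0.
Thus a_{n+2} = (5n + 5) / ((n+1)(n+2)) * a_n.

Check with a_0 = 2, a_1 = -2 (apply the recurrence for n = 0, 1, 2, 3): a_0 = 2, a_1 = -2, a_2 = 5, a_3 = -10/3, a_4 = 25/4, a_5 = -10/3.

a_(n+2) = (5n + 5) / ((n+1)(n+2)) * a_n; check: a_0 = 2, a_1 = -2, a_2 = 5, a_3 = -10/3, a_4 = 25/4, a_5 = -10/3


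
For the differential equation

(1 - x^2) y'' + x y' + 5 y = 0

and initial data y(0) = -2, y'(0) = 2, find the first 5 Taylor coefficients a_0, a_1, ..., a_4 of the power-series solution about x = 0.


Ansatz: y(x) = sum_{n>=0} a_n x^n, so y'(x) = sum_{n>=1} n a_n x^(n-1) and y''(x) = sum_{n>=2} n(n-1) a_n x^(n-2).
Substitute into P(x) y'' + Q(x) y' + R(x) y = 0 with P(x) = 1 - x^2, Q(x) = x, R(x) = 5, and match powers of x.
Initial conditions: a_0 = -2, a_1 = 2.
Setting the coefficient of each power of x to zero and solving order by order (substituting the coefficients already found):
  x^0: 2 a_2 + 5 a_0 = 0  ->  2 a_2 = -5 a_0 = 10  ->  a_2 = 5
  x^1: 6 a_3 + 6 a_1 = 0  ->  6 a_3 = -6 a_1 = -12  ->  a_3 = -2
  x^2: 12 a_4 + 5 a_2 = 0  ->  12 a_4 = -5 a_2 = -25  ->  a_4 = -25/12
Truncated series: y(x) = -2 + 2 x + 5 x^2 - 2 x^3 - (25/12) x^4 + O(x^5).

a_0 = -2; a_1 = 2; a_2 = 5; a_3 = -2; a_4 = -25/12


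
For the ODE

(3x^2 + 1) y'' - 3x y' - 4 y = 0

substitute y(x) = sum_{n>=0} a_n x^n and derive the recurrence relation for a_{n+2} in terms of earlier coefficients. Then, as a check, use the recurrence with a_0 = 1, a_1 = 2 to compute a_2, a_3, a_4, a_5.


Substitute y = sum_n a_n x^n.
(1 + 3 x^2) y'' contributes (n+2)(n+1) a_{n+2} + 3 n(n-1) a_n at x^n.
-3 x y'(x) contributes -3 n a_n at x^n.
-4 y(x) contributes -4 a_n at x^n.
Matching x^n: (n+2)(n+1) a_{n+2} + (3 n(n-1) - 3 n - 4) a_n = 0.
Thus a_{n+2} = (-3 n(n-1) + 3 n + 4) / ((n+1)(n+2)) * a_n.

Check with a_0 = 1, a_1 = 2 (apply the recurrence for n = 0, 1, 2, 3): a_0 = 1, a_1 = 2, a_2 = 2, a_3 = 7/3, a_4 = 2/3, a_5 = -7/12.

a_(n+2) = (-3 n(n-1) + 3 n + 4) / ((n+1)(n+2)) * a_n; check: a_0 = 1, a_1 = 2, a_2 = 2, a_3 = 7/3, a_4 = 2/3, a_5 = -7/12


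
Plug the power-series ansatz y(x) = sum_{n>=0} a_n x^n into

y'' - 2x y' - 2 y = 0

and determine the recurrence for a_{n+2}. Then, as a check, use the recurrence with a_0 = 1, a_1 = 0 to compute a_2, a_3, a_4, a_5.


Substitute y = sum_n a_n x^n.
y''(x) has coefficient (n+2)(n+1) a_{n+2} at x^n;
-2 x y'(x) has coefficient -2 n a_n at x^n (shift);
-2 y(x) has coefficient -2 a_n at x^n.
Matching x^n: (n+2)(n+1) a_{n+2} + (-2n - 2) a_n = 0.
Thus a_{n+2} = (2n + 2) / ((n+1)(n+2)) * a_n.

Check with a_0 = 1, a_1 = 0 (apply the recurrence for n = 0, 1, 2, 3): a_0 = 1, a_1 = 0, a_2 = 1, a_3 = 0, a_4 = 1/2, a_5 = 0.

a_(n+2) = (2n + 2) / ((n+1)(n+2)) * a_n; check: a_0 = 1, a_1 = 0, a_2 = 1, a_3 = 0, a_4 = 1/2, a_5 = 0


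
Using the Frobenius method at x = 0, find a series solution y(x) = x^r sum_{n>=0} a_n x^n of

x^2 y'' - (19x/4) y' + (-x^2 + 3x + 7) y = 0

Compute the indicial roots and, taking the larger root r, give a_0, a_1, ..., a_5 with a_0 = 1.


Write in Frobenius form y'' + (p(x)/x) y' + (q(x)/x^2) y = 0:
  p(x) = -19/4,  q(x) = -x^2 + 3x + 7.
Indicial equation: r(r-1) + (-19/4) r + (7) = 0 -> roots r_1 = 4, r_2 = 7/4.
Take r = r_1 = 4. Let y(x) = x^r sum_{n>=0} a_n x^n with a_0 = 1.
Substitute y = x^r sum a_n x^n and match x^{r+n}. The recurrence is
  D(n) a_n + 3 a_{n-1} - 1 a_{n-2} = 0,  where D(n) = (r+n)(r+n-1) + (-19/4)(r+n) + (7).
  a_n = [-3 a_{n-1} + 1 a_{n-2}] / D(n).
Since the indicial polynomial factors as (r - r_1)(r - r_2), D(n) = (r_1 + n - r_1)(r_1 + n - r_2) = n(n + 9/4).
Evaluating step by step (a_0 = 1):
  n = 1: D(1) = 1(1 + 9/4) = 13/4; numerator = -3(1) = -3; a_1 = (-3)/(13/4) = -12/13
  n = 2: D(2) = 2(2 + 9/4) = 17/2; numerator = -3(-12/13) + 1(1) = 49/13; a_2 = (49/13)/(17/2) = 98/221
  n = 3: D(3) = 3(3 + 9/4) = 63/4; numerator = -3(98/221) + 1(-12/13) = -498/221; a_3 = (-498/221)/(63/4) = -664/4641
  n = 4: D(4) = 4(4 + 9/4) = 25; numerator = -3(-664/4641) + 1(98/221) = 1350/1547; a_4 = (1350/1547)/(25) = 54/1547
  n = 5: D(5) = 5(5 + 9/4) = 145/4; numerator = -3(54/1547) + 1(-664/4641) = -1150/4641; a_5 = (-1150/4641)/(145/4) = -920/134589

r = 4; a_0 = 1; a_1 = -12/13; a_2 = 98/221; a_3 = -664/4641; a_4 = 54/1547; a_5 = -920/134589


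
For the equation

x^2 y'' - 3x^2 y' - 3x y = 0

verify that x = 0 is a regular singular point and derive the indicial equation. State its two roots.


Divide by x^2 to reach normal form y'' + P_1(x) y' + P_2(x) y = 0 with P_1(x) = -3 and P_2(x) = -3/x.
x = 0 is a singular point because the y-coefficient -3/x has a pole at x = 0.
It is a regular singular point because x P_1(x) = p(x) = -3x and x^2 P_2(x) = q(x) = -3x are polynomials, hence analytic at x = 0.
p(0) = 0,  q(0) = 0.
Indicial equation: r(r-1) + p(0) r + q(0) = 0, i.e. r^2 + (p(0) - 1) r + q(0) = 0, i.e. r^2 - 1 r = 0.
Discriminant: (-1)^2 - 4(0) = 1, so r = (1 ± 1)/2.
Solving: r_1 = 1, r_2 = 0.

indicial: r^2 - 1 r = 0; roots r_1 = 1, r_2 = 0


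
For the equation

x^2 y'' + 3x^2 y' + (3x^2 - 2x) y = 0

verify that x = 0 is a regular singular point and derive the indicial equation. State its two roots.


Divide by x^2 to reach normal form y'' + P_1(x) y' + P_2(x) y = 0 with P_1(x) = 3 and P_2(x) = 3 - 2/x.
x = 0 is a singular point because the y-coefficient 3 - 2/x has a pole at x = 0.
It is a regular singular point because x P_1(x) = p(x) = 3x and x^2 P_2(x) = q(x) = 3x^2 - 2x are polynomials, hence analytic at x = 0.
p(0) = 0,  q(0) = 0.
Indicial equation: r(r-1) + p(0) r + q(0) = 0, i.e. r^2 + (p(0) - 1) r + q(0) = 0, i.e. r^2 - 1 r = 0.
Discriminant: (-1)^2 - 4(0) = 1, so r = (1 ± 1)/2.
Solving: r_1 = 1, r_2 = 0.

indicial: r^2 - 1 r = 0; roots r_1 = 1, r_2 = 0


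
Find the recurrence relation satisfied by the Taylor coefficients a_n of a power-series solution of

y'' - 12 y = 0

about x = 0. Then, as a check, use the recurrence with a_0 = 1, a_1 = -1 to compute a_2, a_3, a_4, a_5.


Substitute y = sum_n a_n x^n into y'' + (const) y = 0.
y''(x) = sum_{n>=0} (n+2)(n+1) a_{n+2} x^n.
The ODE becomes sum_n [(n+2)(n+1) a_{n+2} - 12 a_n] x^n = 0.
Setting each coefficient to zero gives the recurrence:
  (n+2)(n+1) a_{n+2} - 12 a_n = 0,
  a_{n+2} = 12 / ((n+1)(n+2)) a_n.

Check with a_0 = 1, a_1 = -1 (apply the recurrence for n = 0, 1, 2, 3): a_0 = 1, a_1 = -1, a_2 = 6, a_3 = -2, a_4 = 6, a_5 = -6/5.

a_{n+2} = 12/((n+1)(n+2)) * a_n; check: a_0 = 1, a_1 = -1, a_2 = 6, a_3 = -2, a_4 = 6, a_5 = -6/5


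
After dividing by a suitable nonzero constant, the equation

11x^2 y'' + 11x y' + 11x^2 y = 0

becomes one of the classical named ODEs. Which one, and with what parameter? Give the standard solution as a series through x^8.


All three coefficients share the factor 11; dividing through by 11 gives  x^2 y'' + x y' + x^2 y = 0.
This matches the Bessel equation x^2 y'' + x y' + (x^2 - nu^2) y = 0 with nu^2 = 0, so nu = 0; the solution bounded at x = 0 is J_0(x).
Frobenius at x = 0: indicial roots ±nu; for r = nu the recurrence k(k + 2nu) c_k = -c_{k-2} gives the standard series J_nu(x) = sum_{k>=0} (-1)^k / (k! (k+nu)!) (x/2)^(2k+nu). Evaluate the first 5 terms:
  k = 0: (-1)^0 / (0! * 0! * 2^0) x^0 = 1/(1*1*1) x^0 = (1) x^0
  k = 1: (-1)^1 / (1! * 1! * 2^2) x^2 = -1/(1*1*4) x^2 = (-1/4) x^2
  k = 2: (-1)^2 / (2! * 2! * 2^4) x^4 = 1/(2*2*16) x^4 = (1/64) x^4
  k = 3: (-1)^3 / (3! * 3! * 2^6) x^6 = -1/(6*6*64) x^6 = (-1/2304) x^6
  k = 4: (-1)^4 / (4! * 4! * 2^8) x^8 = 1/(24*24*256) x^8 = (1/147456) x^8
Hence J_0(x) = x^8/147456 - x^6/2304 + x^4/64 - x^2/4 + 1 + ....

J_0(x); series = x^8/147456 - x^6/2304 + x^4/64 - x^2/4 + 1


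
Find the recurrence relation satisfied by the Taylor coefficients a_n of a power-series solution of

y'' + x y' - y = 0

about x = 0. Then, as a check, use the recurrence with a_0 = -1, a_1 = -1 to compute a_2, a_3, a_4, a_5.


Substitute y = sum_n a_n x^n.
y''(x) has coefficient (n+2)(n+1) a_{n+2} at x^n;
x y'(x) has coefficient n a_n at x^n (shift);
-y(x) has coefficient -1 a_n at x^n.
Matching x^n: (n+2)(n+1) a_{n+2} + (n - 1) a_n = 0.
Thus a_{n+2} = (-n + 1) / ((n+1)(n+2)) * a_n.

Check with a_0 = -1, a_1 = -1 (apply the recurrence for n = 0, 1, 2, 3): a_0 = -1, a_1 = -1, a_2 = -1/2, a_3 = 0, a_4 = 1/24, a_5 = 0.

a_(n+2) = (-n + 1) / ((n+1)(n+2)) * a_n; check: a_0 = -1, a_1 = -1, a_2 = -1/2, a_3 = 0, a_4 = 1/24, a_5 = 0


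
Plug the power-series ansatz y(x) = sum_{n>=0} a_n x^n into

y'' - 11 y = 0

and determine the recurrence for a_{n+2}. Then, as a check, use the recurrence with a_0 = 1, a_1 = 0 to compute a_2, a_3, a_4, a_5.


Substitute y = sum_n a_n x^n into y'' + (const) y = 0.
y''(x) = sum_{n>=0} (n+2)(n+1) a_{n+2} x^n.
The ODE becomes sum_n [(n+2)(n+1) a_{n+2} - 11 a_n] x^n = 0.
Setting each coefficient to zero gives the recurrence:
  (n+2)(n+1) a_{n+2} - 11 a_n = 0,
  a_{n+2} = 11 / ((n+1)(n+2)) a_n.

Check with a_0 = 1, a_1 = 0 (apply the recurrence for n = 0, 1, 2, 3): a_0 = 1, a_1 = 0, a_2 = 11/2, a_3 = 0, a_4 = 121/24, a_5 = 0.

a_{n+2} = 11/((n+1)(n+2)) * a_n; check: a_0 = 1, a_1 = 0, a_2 = 11/2, a_3 = 0, a_4 = 121/24, a_5 = 0


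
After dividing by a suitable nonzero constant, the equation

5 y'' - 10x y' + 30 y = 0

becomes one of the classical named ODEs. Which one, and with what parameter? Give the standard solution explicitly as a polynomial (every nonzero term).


All three coefficients share the factor 5; dividing through by 5 gives  y'' - 2x y' + 6 y = 0.
This matches the Hermite equation y'' - 2x y' + 2n y = 0 with 2n = 6, so n = 3; the polynomial solution is H_3(x).
With y = sum_k a_k x^k, matching x^k gives (k+2)(k+1) a_{k+2} = 2(k - n) a_k = 2(k - 3) a_k. The right side vanishes at k = 3, so the series with the parity of 3 terminates at degree 3.
Standard normalization: leading coefficient of H_n is 2^n, so a_3 = 2^3 = 8. Work downward with a_k = (k+1)(k+2) a_{k+2} / (2(k - n)):
  a_1 = (2)(3)(8) / (2(1 - 3)) = 48/(-4) = -12
Hence H_3(x) = 8 x^3 - 12 x.

H_3(x); series = 8 x^3 - 12 x


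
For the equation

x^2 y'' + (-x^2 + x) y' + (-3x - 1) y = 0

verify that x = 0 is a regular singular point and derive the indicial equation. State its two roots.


Divide by x^2 to reach normal form y'' + P_1(x) y' + P_2(x) y = 0 with P_1(x) = -1 + 1/x and P_2(x) = -3/x - 1/x^2.
x = 0 is a singular point because the y'-coefficient -1 + 1/x has a pole at x = 0 and the y-coefficient -3/x - 1/x^2 has a pole at x = 0.
It is a regular singular point because x P_1(x) = p(x) = 1 - x and x^2 P_2(x) = q(x) = -3x - 1 are polynomials, hence analytic at x = 0.
p(0) = 1,  q(0) = -1.
Indicial equation: r(r-1) + p(0) r + q(0) = 0, i.e. r^2 + (p(0) - 1) r + q(0) = 0, i.e. r^2 - 1 = 0.
Discriminant: (0)^2 - 4(-1) = 4, so r = (0 ± 2)/2.
Solving: r_1 = 1, r_2 = -1.

indicial: r^2 - 1 = 0; roots r_1 = 1, r_2 = -1


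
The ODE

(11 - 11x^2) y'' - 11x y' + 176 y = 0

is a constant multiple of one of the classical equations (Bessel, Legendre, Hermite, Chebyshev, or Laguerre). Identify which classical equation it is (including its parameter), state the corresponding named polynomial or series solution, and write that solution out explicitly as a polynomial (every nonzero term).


All three coefficients share the factor 11; dividing through by 11 gives  (1 - x^2) y'' - x y' + 16 y = 0.
This matches the Chebyshev equation (1 - x^2) y'' - x y' + n^2 y = 0 (note the -x y' term, not -2x y') with n^2 = 16, so n = 4; the polynomial solution is T_4(x).
With y = sum_k a_k x^k, matching x^k gives (k+2)(k+1) a_{k+2} = (k^2 - n^2) a_k = (k - 4)(k + 4) a_k. The right side vanishes at k = 4, so the series with the parity of 4 terminates at degree 4.
Standard normalization: leading coefficient of T_n is 2^(n-1), so a_4 = 2^3 = 8. Work downward with a_k = (k+1)(k+2) a_{k+2} / ((k - 4)(k + 4)):
  a_2 = (3)(4)(8) / ((2 - 4)(2 + 4)) = 96/(-12) = -8
  a_0 = (1)(2)(-8) / ((0 - 4)(0 + 4)) = -16/(-16) = 1
Hence T_4(x) = 8 x^4 - 8 x^2 + 1.

T_4(x); series = 8 x^4 - 8 x^2 + 1


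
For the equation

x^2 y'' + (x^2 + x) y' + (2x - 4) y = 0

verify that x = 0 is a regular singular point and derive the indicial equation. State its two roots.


Divide by x^2 to reach normal form y'' + P_1(x) y' + P_2(x) y = 0 with P_1(x) = 1 + 1/x and P_2(x) = 2/x - 4/x^2.
x = 0 is a singular point because the y'-coefficient 1 + 1/x has a pole at x = 0 and the y-coefficient 2/x - 4/x^2 has a pole at x = 0.
It is a regular singular point because x P_1(x) = p(x) = x + 1 and x^2 P_2(x) = q(x) = 2x - 4 are polynomials, hence analytic at x = 0.
p(0) = 1,  q(0) = -4.
Indicial equation: r(r-1) + p(0) r + q(0) = 0, i.e. r^2 + (p(0) - 1) r + q(0) = 0, i.e. r^2 - 4 = 0.
Discriminant: (0)^2 - 4(-4) = 16, so r = (0 ± 4)/2.
Solving: r_1 = 2, r_2 = -2.

indicial: r^2 - 4 = 0; roots r_1 = 2, r_2 = -2


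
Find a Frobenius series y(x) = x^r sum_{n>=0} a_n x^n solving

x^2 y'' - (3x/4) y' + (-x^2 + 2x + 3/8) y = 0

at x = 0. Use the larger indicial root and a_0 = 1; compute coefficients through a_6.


Write in Frobenius form y'' + (p(x)/x) y' + (q(x)/x^2) y = 0:
  p(x) = -3/4,  q(x) = -x^2 + 2x + 3/8.
Indicial equation: r(r-1) + (-3/4) r + (3/8) = 0 -> roots r_1 = 3/2, r_2 = 1/4.
Take r = r_1 = 3/2. Let y(x) = x^r sum_{n>=0} a_n x^n with a_0 = 1.
Substitute y = x^r sum a_n x^n and match x^{r+n}. The recurrence is
  D(n) a_n + 2 a_{n-1} - 1 a_{n-2} = 0,  where D(n) = (r+n)(r+n-1) + (-3/4)(r+n) + (3/8).
  a_n = [-2 a_{n-1} + 1 a_{n-2}] / D(n).
Since the indicial polynomial factors as (r - r_1)(r - r_2), D(n) = (r_1 + n - r_1)(r_1 + n - r_2) = n(n + 5/4).
Evaluating step by step (a_0 = 1):
  n = 1: D(1) = 1(1 + 5/4) = 9/4; numerator = -2(1) = -2; a_1 = (-2)/(9/4) = -8/9
  n = 2: D(2) = 2(2 + 5/4) = 13/2; numerator = -2(-8/9) + 1(1) = 25/9; a_2 = (25/9)/(13/2) = 50/117
  n = 3: D(3) = 3(3 + 5/4) = 51/4; numerator = -2(50/117) + 1(-8/9) = -68/39; a_3 = (-68/39)/(51/4) = -16/117
  n = 4: D(4) = 4(4 + 5/4) = 21; numerator = -2(-16/117) + 1(50/117) = 82/117; a_4 = (82/117)/(21) = 82/2457
  n = 5: D(5) = 5(5 + 5/4) = 125/4; numerator = -2(82/2457) + 1(-16/117) = -500/2457; a_5 = (-500/2457)/(125/4) = -16/2457
  n = 6: D(6) = 6(6 + 5/4) = 87/2; numerator = -2(-16/2457) + 1(82/2457) = 38/819; a_6 = (38/819)/(87/2) = 76/71253

r = 3/2; a_0 = 1; a_1 = -8/9; a_2 = 50/117; a_3 = -16/117; a_4 = 82/2457; a_5 = -16/2457; a_6 = 76/71253


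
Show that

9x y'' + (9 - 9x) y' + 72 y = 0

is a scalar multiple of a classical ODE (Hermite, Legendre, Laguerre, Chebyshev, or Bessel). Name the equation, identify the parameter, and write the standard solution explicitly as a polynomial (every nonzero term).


All three coefficients share the factor 9; dividing through by 9 gives  x y'' + (1 - x) y' + 8 y = 0.
This matches the Laguerre equation x y'' + (1 - x) y' + n y = 0 with n = 8; the polynomial solution is L_8(x).
With y = sum_k a_k x^k, matching x^k gives (k+1)k a_{k+1} + (k+1) a_{k+1} - k a_k + n a_k = 0, i.e. (k+1)^2 a_{k+1} = (k - n) a_k = (k - 8) a_k. The right side vanishes at k = 8, so the series terminates at degree 8.
Standard normalization L_n(0) = 1 gives a_0 = 1. Work upward with a_{k+1} = (k - 8) a_k / (k+1)^2:
  a_1 = (0 - 8)(1) / 1^2 = -8/1 = -8
  a_2 = (1 - 8)(-8) / 2^2 = 56/4 = 14
  a_3 = (2 - 8)(14) / 3^2 = -84/9 = -28/3
  a_4 = (3 - 8)(-28/3) / 4^2 = (140/3)/16 = 35/12
  a_5 = (4 - 8)(35/12) / 5^2 = (-35/3)/25 = -7/15
  a_6 = (5 - 8)(-7/15) / 6^2 = (7/5)/36 = 7/180
  a_7 = (6 - 8)(7/180) / 7^2 = (-7/90)/49 = -1/630
  a_8 = (7 - 8)(-1/630) / 8^2 = (1/630)/64 = 1/40320
Hence L_8(x) = x^8/40320 - x^7/630 + 7 x^6/180 - 7 x^5/15 + 35 x^4/12 - 28 x^3/3 + 14 x^2 - 8 x + 1.

L_8(x); series = x^8/40320 - x^7/630 + 7 x^6/180 - 7 x^5/15 + 35 x^4/12 - 28 x^3/3 + 14 x^2 - 8 x + 1


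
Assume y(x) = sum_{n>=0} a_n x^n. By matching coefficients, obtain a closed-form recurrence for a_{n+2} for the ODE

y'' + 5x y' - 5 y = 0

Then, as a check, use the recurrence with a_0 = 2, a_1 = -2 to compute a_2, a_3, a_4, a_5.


Substitute y = sum_n a_n x^n.
y''(x) has coefficient (n+2)(n+1) a_{n+2} at x^n;
5 x y'(x) has coefficient 5 n a_n at x^n (shift);
-5 y(x) has coefficient -5 a_n at x^n.
Matching x^n: (n+2)(n+1) a_{n+2} + (5n - 5) a_n = 0.
Thus a_{n+2} = (-5n + 5) / ((n+1)(n+2)) * a_n.

Check with a_0 = 2, a_1 = -2 (apply the recurrence for n = 0, 1, 2, 3): a_0 = 2, a_1 = -2, a_2 = 5, a_3 = 0, a_4 = -25/12, a_5 = 0.

a_(n+2) = (-5n + 5) / ((n+1)(n+2)) * a_n; check: a_0 = 2, a_1 = -2, a_2 = 5, a_3 = 0, a_4 = -25/12, a_5 = 0


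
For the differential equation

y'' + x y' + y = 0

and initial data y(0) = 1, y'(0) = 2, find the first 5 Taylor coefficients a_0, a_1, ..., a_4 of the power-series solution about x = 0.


Ansatz: y(x) = sum_{n>=0} a_n x^n, so y'(x) = sum_{n>=1} n a_n x^(n-1) and y''(x) = sum_{n>=2} n(n-1) a_n x^(n-2).
Substitute into P(x) y'' + Q(x) y' + R(x) y = 0 with P(x) = 1, Q(x) = x, R(x) = 1, and match powers of x.
Initial conditions: a_0 = 1, a_1 = 2.
Setting the coefficient of each power of x to zero and solving order by order (substituting the coefficients already found):
  x^0: 2 a_2 + a_0 = 0  ->  2 a_2 = -a_0 = -1  ->  a_2 = -1/2
  x^1: 6 a_3 + 2 a_1 = 0  ->  6 a_3 = -2 a_1 = -4  ->  a_3 = -2/3
  x^2: 12 a_4 + 3 a_2 = 0  ->  12 a_4 = -3 a_2 = 3/2  ->  a_4 = 1/8
Truncated series: y(x) = 1 + 2 x - (1/2) x^2 - (2/3) x^3 + (1/8) x^4 + O(x^5).

a_0 = 1; a_1 = 2; a_2 = -1/2; a_3 = -2/3; a_4 = 1/8


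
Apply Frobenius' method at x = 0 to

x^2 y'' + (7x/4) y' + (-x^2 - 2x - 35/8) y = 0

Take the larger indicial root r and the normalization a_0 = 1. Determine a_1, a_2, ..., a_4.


Write in Frobenius form y'' + (p(x)/x) y' + (q(x)/x^2) y = 0:
  p(x) = 7/4,  q(x) = -x^2 - 2x - 35/8.
Indicial equation: r(r-1) + (7/4) r + (-35/8) = 0 -> roots r_1 = 7/4, r_2 = -5/2.
Take r = r_1 = 7/4. Let y(x) = x^r sum_{n>=0} a_n x^n with a_0 = 1.
Substitute y = x^r sum a_n x^n and match x^{r+n}. The recurrence is
  D(n) a_n - 2 a_{n-1} - 1 a_{n-2} = 0,  where D(n) = (r+n)(r+n-1) + (7/4)(r+n) + (-35/8).
  a_n = [2 a_{n-1} + 1 a_{n-2}] / D(n).
Since the indicial polynomial factors as (r - r_1)(r - r_2), D(n) = (r_1 + n - r_1)(r_1 + n - r_2) = n(n + 17/4).
Evaluating step by step (a_0 = 1):
  n = 1: D(1) = 1(1 + 17/4) = 21/4; numerator = 2(1) = 2; a_1 = (2)/(21/4) = 8/21
  n = 2: D(2) = 2(2 + 17/4) = 25/2; numerator = 2(8/21) + 1(1) = 37/21; a_2 = (37/21)/(25/2) = 74/525
  n = 3: D(3) = 3(3 + 17/4) = 87/4; numerator = 2(74/525) + 1(8/21) = 116/175; a_3 = (116/175)/(87/4) = 16/525
  n = 4: D(4) = 4(4 + 17/4) = 33; numerator = 2(16/525) + 1(74/525) = 106/525; a_4 = (106/525)/(33) = 106/17325

r = 7/4; a_0 = 1; a_1 = 8/21; a_2 = 74/525; a_3 = 16/525; a_4 = 106/17325


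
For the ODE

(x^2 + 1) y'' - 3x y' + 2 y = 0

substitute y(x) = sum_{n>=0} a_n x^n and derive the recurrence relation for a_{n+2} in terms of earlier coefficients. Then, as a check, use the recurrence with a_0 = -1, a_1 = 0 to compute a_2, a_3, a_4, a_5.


Substitute y = sum_n a_n x^n.
(1 + 1 x^2) y'' contributes (n+2)(n+1) a_{n+2} + n(n-1) a_n at x^n.
-3 x y'(x) contributes -3 n a_n at x^n.
2 y(x) contributes 2 a_n at x^n.
Matching x^n: (n+2)(n+1) a_{n+2} + (n(n-1) - 3 n + 2) a_n = 0.
Thus a_{n+2} = (-n(n-1) + 3 n - 2) / ((n+1)(n+2)) * a_n.

Check with a_0 = -1, a_1 = 0 (apply the recurrence for n = 0, 1, 2, 3): a_0 = -1, a_1 = 0, a_2 = 1, a_3 = 0, a_4 = 1/6, a_5 = 0.

a_(n+2) = (-n(n-1) + 3 n - 2) / ((n+1)(n+2)) * a_n; check: a_0 = -1, a_1 = 0, a_2 = 1, a_3 = 0, a_4 = 1/6, a_5 = 0


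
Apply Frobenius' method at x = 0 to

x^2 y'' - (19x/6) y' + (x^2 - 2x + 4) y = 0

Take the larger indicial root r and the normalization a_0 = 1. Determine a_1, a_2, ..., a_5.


Write in Frobenius form y'' + (p(x)/x) y' + (q(x)/x^2) y = 0:
  p(x) = -19/6,  q(x) = x^2 - 2x + 4.
Indicial equation: r(r-1) + (-19/6) r + (4) = 0 -> roots r_1 = 8/3, r_2 = 3/2.
Take r = r_1 = 8/3. Let y(x) = x^r sum_{n>=0} a_n x^n with a_0 = 1.
Substitute y = x^r sum a_n x^n and match x^{r+n}. The recurrence is
  D(n) a_n - 2 a_{n-1} + 1 a_{n-2} = 0,  where D(n) = (r+n)(r+n-1) + (-19/6)(r+n) + (4).
  a_n = [2 a_{n-1} - 1 a_{n-2}] / D(n).
Since the indicial polynomial factors as (r - r_1)(r - r_2), D(n) = (r_1 + n - r_1)(r_1 + n - r_2) = n(n + 7/6).
Evaluating step by step (a_0 = 1):
  n = 1: D(1) = 1(1 + 7/6) = 13/6; numerator = 2(1) = 2; a_1 = (2)/(13/6) = 12/13
  n = 2: D(2) = 2(2 + 7/6) = 19/3; numerator = 2(12/13) - 1(1) = 11/13; a_2 = (11/13)/(19/3) = 33/247
  n = 3: D(3) = 3(3 + 7/6) = 25/2; numerator = 2(33/247) - 1(12/13) = -162/247; a_3 = (-162/247)/(25/2) = -324/6175
  n = 4: D(4) = 4(4 + 7/6) = 62/3; numerator = 2(-324/6175) - 1(33/247) = -1473/6175; a_4 = (-1473/6175)/(62/3) = -4419/382850
  n = 5: D(5) = 5(5 + 7/6) = 185/6; numerator = 2(-4419/382850) - 1(-324/6175) = 225/7657; a_5 = (225/7657)/(185/6) = 270/283309

r = 8/3; a_0 = 1; a_1 = 12/13; a_2 = 33/247; a_3 = -324/6175; a_4 = -4419/382850; a_5 = 270/283309


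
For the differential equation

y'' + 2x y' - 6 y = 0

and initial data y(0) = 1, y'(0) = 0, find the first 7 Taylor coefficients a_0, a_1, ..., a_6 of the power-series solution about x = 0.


Ansatz: y(x) = sum_{n>=0} a_n x^n, so y'(x) = sum_{n>=1} n a_n x^(n-1) and y''(x) = sum_{n>=2} n(n-1) a_n x^(n-2).
Substitute into P(x) y'' + Q(x) y' + R(x) y = 0 with P(x) = 1, Q(x) = 2x, R(x) = -6, and match powers of x.
Initial conditions: a_0 = 1, a_1 = 0.
Setting the coefficient of each power of x to zero and solving order by order (substituting the coefficients already found):
  x^0: 2 a_2 - 6 a_0 = 0  ->  2 a_2 = 6 a_0 = 6  ->  a_2 = 3
  x^1: 6 a_3 - 4 a_1 = 0  ->  6 a_3 = 4 a_1 = 0  ->  a_3 = 0
  x^2: 12 a_4 - 2 a_2 = 0  ->  12 a_4 = 2 a_2 = 6  ->  a_4 = 1/2
  x^3: 20 a_5 = 0  ->  a_5 = 0
  x^4: 30 a_6 + 2 a_4 = 0  ->  30 a_6 = -2 a_4 = -1  ->  a_6 = -1/30
Truncated series: y(x) = 1 + 3 x^2 + (1/2) x^4 - (1/30) x^6 + O(x^7).

a_0 = 1; a_1 = 0; a_2 = 3; a_3 = 0; a_4 = 1/2; a_5 = 0; a_6 = -1/30


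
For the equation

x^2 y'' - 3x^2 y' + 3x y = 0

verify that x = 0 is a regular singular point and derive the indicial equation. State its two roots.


Divide by x^2 to reach normal form y'' + P_1(x) y' + P_2(x) y = 0 with P_1(x) = -3 and P_2(x) = 3/x.
x = 0 is a singular point because the y-coefficient 3/x has a pole at x = 0.
It is a regular singular point because x P_1(x) = p(x) = -3x and x^2 P_2(x) = q(x) = 3x are polynomials, hence analytic at x = 0.
p(0) = 0,  q(0) = 0.
Indicial equation: r(r-1) + p(0) r + q(0) = 0, i.e. r^2 + (p(0) - 1) r + q(0) = 0, i.e. r^2 - 1 r = 0.
Discriminant: (-1)^2 - 4(0) = 1, so r = (1 ± 1)/2.
Solving: r_1 = 1, r_2 = 0.

indicial: r^2 - 1 r = 0; roots r_1 = 1, r_2 = 0


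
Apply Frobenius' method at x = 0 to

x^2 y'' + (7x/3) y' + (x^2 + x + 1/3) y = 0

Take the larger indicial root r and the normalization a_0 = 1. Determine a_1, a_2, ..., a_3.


Write in Frobenius form y'' + (p(x)/x) y' + (q(x)/x^2) y = 0:
  p(x) = 7/3,  q(x) = x^2 + x + 1/3.
Indicial equation: r(r-1) + (7/3) r + (1/3) = 0 -> roots r_1 = -1/3, r_2 = -1.
Take r = r_1 = -1/3. Let y(x) = x^r sum_{n>=0} a_n x^n with a_0 = 1.
Substitute y = x^r sum a_n x^n and match x^{r+n}. The recurrence is
  D(n) a_n + 1 a_{n-1} + 1 a_{n-2} = 0,  where D(n) = (r+n)(r+n-1) + (7/3)(r+n) + (1/3).
  a_n = [-1 a_{n-1} - 1 a_{n-2}] / D(n).
Since the indicial polynomial factors as (r - r_1)(r - r_2), D(n) = (r_1 + n - r_1)(r_1 + n - r_2) = n(n + 2/3).
Evaluating step by step (a_0 = 1):
  n = 1: D(1) = 1(1 + 2/3) = 5/3; numerator = -1(1) = -1; a_1 = (-1)/(5/3) = -3/5
  n = 2: D(2) = 2(2 + 2/3) = 16/3; numerator = -1(-3/5) - 1(1) = -2/5; a_2 = (-2/5)/(16/3) = -3/40
  n = 3: D(3) = 3(3 + 2/3) = 11; numerator = -1(-3/40) - 1(-3/5) = 27/40; a_3 = (27/40)/(11) = 27/440

r = -1/3; a_0 = 1; a_1 = -3/5; a_2 = -3/40; a_3 = 27/440


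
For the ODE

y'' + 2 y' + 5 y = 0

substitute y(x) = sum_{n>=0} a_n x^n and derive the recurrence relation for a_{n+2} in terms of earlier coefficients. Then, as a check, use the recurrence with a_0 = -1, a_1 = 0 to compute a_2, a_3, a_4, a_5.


Substitute y = sum_n a_n x^n.
y''(x) has coefficient (n+2)(n+1) a_{n+2} at x^n;
2 y'(x) has coefficient 2 (n+1) a_{n+1} at x^n;
5 y(x) has coefficient 5 a_n at x^n.
Matching x^n: (n+2)(n+1) a_{n+2} + 2 (n+1) a_{n+1} + 5 a_n = 0.
Thus a_{n+2} = [-2 (n+1) a_{n+1} - 5 a_n] / ((n+1)(n+2)).

Check with a_0 = -1, a_1 = 0 (apply the recurrence for n = 0, 1, 2, 3): a_0 = -1, a_1 = 0, a_2 = 5/2, a_3 = -5/3, a_4 = -5/24, a_5 = 1/2.

a_(n+2) = [-2 (n+1) a_(n+1) - 5 a_n] / ((n+1)(n+2)); check: a_0 = -1, a_1 = 0, a_2 = 5/2, a_3 = -5/3, a_4 = -5/24, a_5 = 1/2


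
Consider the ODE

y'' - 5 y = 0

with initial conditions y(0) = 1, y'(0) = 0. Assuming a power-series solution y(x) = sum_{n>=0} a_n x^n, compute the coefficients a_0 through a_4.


Ansatz: y(x) = sum_{n>=0} a_n x^n, so y'(x) = sum_{n>=1} n a_n x^(n-1) and y''(x) = sum_{n>=2} n(n-1) a_n x^(n-2).
Substitute into P(x) y'' + Q(x) y' + R(x) y = 0 with P(x) = 1, Q(x) = 0, R(x) = -5, and match powers of x.
Initial conditions: a_0 = 1, a_1 = 0.
Setting the coefficient of each power of x to zero and solving order by order (substituting the coefficients already found):
  x^0: 2 a_2 - 5 a_0 = 0  ->  2 a_2 = 5 a_0 = 5  ->  a_2 = 5/2
  x^1: 6 a_3 - 5 a_1 = 0  ->  6 a_3 = 5 a_1 = 0  ->  a_3 = 0
  x^2: 12 a_4 - 5 a_2 = 0  ->  12 a_4 = 5 a_2 = 25/2  ->  a_4 = 25/24
Truncated series: y(x) = 1 + (5/2) x^2 + (25/24) x^4 + O(x^5).

a_0 = 1; a_1 = 0; a_2 = 5/2; a_3 = 0; a_4 = 25/24
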